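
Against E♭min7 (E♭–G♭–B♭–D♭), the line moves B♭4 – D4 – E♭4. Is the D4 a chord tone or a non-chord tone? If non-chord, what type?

The harmony at that moment is E♭ minor seventh chord (E♭, G♭, B♭, D♭); D4 is not a chord tone.
It is approached by leap down from B♭4 and left by step up to E♭4.
Leap in, step out — an appoggiatura.

Non-chord tone — an appoggiatura.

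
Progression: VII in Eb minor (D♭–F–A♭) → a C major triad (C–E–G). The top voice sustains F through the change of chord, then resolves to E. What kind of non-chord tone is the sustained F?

F is a suspension.

The harmony at that moment is C major triad (C, E, G); F is not a chord tone.
It is held over (the same pitch as the preceding F) and left by step down to E.
Held over from the previous chord and resolving down by step — a suspension.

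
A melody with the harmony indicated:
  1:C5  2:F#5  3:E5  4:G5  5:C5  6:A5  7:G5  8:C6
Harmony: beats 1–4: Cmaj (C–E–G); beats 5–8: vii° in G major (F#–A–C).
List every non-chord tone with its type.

The harmony at that moment is C major triad (C, E, G); F#5 is not a chord tone.
It is approached by leap up from C5 and left by step down to E5.
Leap in, step out — an appoggiatura.
The harmony at that moment is F# diminished triad (F#, A, C); G5 is not a chord tone.
It is approached by step down from A5 and left by leap up to C6.
Step in, leap out — an escape tone.

F#5 (beat 2) — appoggiatura; G5 (beat 7) — escape tone.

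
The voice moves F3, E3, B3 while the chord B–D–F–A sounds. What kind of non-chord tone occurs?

The harmony at that moment is B half-diminished seventh chord (B, D, F, A); E3 is not a chord tone.
It is approached by step down from F3 and left by leap up to B3.
Step in, leap out — an escape tone.

E3 is an escape tone.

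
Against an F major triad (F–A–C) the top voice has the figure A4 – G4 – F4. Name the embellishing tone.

The harmony at that moment is F major triad (F, A, C); G4 is not a chord tone.
It is approached by step down from A4 and left by step down to F4.
Step in, step out in the same direction — a passing tone.

G4 is a passing tone.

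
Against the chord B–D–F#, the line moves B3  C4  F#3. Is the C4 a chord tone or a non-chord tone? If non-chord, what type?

Non-chord tone — an escape tone.

The harmony at that moment is B minor triad (B, D, F#); C4 is not a chord tone.
It is approached by step up from B3 and left by leap down to F#3.
Step in, leap out — an escape tone.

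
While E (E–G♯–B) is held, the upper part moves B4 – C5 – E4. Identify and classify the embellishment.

The harmony at that moment is E major triad (E, G♯, B); C5 is not a chord tone.
It is approached by step up from B4 and left by leap down to E4.
Step in, leap out — an escape tone.

C5 is an escape tone.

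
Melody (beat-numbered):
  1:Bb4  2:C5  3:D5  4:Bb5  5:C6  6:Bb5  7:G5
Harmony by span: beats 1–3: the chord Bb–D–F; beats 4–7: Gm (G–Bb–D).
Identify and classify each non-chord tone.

The harmony at that moment is Bb major triad (Bb, D, F); C5 is not a chord tone.
It is approached by step up from Bb4 and left by step up to D5.
Step in, step out in the same direction — a passing tone.
The harmony at that moment is G minor triad (G, Bb, D); C6 is not a chord tone.
It is approached by step up from Bb5 and left by step down to Bb5.
Step away and step back to the same note — a neighbor tone (upper neighbor).

C5 (beat 2) — passing tone; C6 (beat 5) — neighbor tone.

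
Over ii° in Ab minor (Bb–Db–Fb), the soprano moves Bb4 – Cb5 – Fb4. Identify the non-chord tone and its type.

The harmony at that moment is Bb diminished triad (Bb, Db, Fb); Cb5 is not a chord tone.
It is approached by step up from Bb4 and left by leap down to Fb4.
Step in, leap out — an escape tone.

Cb5 is an escape tone.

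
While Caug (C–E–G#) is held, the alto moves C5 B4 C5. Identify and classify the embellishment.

The harmony at that moment is C augmented triad (C, E, G#); B4 is not a chord tone.
It is approached by step down from C5 and left by step up to C5.
Step away and step back to the same note — a neighbor tone (lower neighbor).

B4 is a neighbor tone.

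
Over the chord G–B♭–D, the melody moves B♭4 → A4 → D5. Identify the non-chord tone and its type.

The harmony at that moment is G minor triad (G, B♭, D); A4 is not a chord tone.
It is approached by step down from B♭4 and left by leap up to D5.
Step in, leap out — an escape tone.

A4 is an escape tone.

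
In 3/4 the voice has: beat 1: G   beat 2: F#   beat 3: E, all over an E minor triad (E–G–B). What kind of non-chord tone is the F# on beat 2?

The harmony at that moment is E minor triad (E, G, B); F# is not a chord tone.
It is approached by step down from G and left by step down to E.
Step in, step out in the same direction — a passing tone.

Passing tone.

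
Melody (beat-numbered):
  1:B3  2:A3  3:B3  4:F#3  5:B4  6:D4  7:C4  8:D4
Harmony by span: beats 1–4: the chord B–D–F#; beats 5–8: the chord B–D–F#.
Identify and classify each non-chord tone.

A3 (beat 2) — neighbor tone; C4 (beat 7) — neighbor tone.

The harmony at that moment is B minor triad (B, D, F#); A3 is not a chord tone.
It is approached by step down from B3 and left by step up to B3.
Step away and step back to the same note — a neighbor tone (lower neighbor).
The harmony at that moment is B minor triad (B, D, F#); C4 is not a chord tone.
It is approached by step down from D4 and left by step up to D4.
Step away and step back to the same note — a neighbor tone (lower neighbor).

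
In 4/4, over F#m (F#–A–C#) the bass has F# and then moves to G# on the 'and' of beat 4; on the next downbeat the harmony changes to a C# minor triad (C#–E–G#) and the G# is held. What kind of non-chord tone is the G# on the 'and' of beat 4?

The harmony at that moment is F# minor triad (F#, A, C#); G# is not a chord tone.
It is approached by step up from F# and then sustained as the same pitch into the next harmony.
Arriving early and becoming a chord tone when the harmony changes — an anticipation.

Anticipation.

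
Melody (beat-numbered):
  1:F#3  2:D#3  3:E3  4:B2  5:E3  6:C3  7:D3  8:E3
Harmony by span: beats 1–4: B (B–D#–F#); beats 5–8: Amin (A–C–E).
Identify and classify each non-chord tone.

The harmony at that moment is B major triad (B, D#, F#); E3 is not a chord tone.
It is approached by step up from D#3 and left by leap down to B2.
Step in, leap out — an escape tone.
The harmony at that moment is A minor triad (A, C, E); D3 is not a chord tone.
It is approached by step up from C3 and left by step up to E3.
Step in, step out in the same direction — a passing tone.

E3 (beat 3) — escape tone; D3 (beat 7) — passing tone.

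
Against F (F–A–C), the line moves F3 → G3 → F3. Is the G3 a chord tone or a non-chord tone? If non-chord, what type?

Non-chord tone — a neighbor tone.

The harmony at that moment is F major triad (F, A, C); G3 is not a chord tone.
It is approached by step up from F3 and left by step down to F3.
Step away and step back to the same note — a neighbor tone (upper neighbor).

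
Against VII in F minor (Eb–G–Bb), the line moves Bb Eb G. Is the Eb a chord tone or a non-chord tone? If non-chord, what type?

Chord tone (the root of Eb major triad).

Eb major triad contains Eb, G, Bb; Eb is the root, so it is a chord tone.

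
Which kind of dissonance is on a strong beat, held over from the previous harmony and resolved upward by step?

Retardation.

Approach: by preparation — the pitch is first a chord tone, then held (tied or repeated) while the harmony changes under it. Departure: up by step. Metric position: strong.
A prepared dissonance that resolves upward by step — a retardation. (The same figure resolving downward would be a suspension.)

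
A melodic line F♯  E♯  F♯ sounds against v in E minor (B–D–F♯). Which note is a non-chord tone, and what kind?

E♯ is a neighbor tone.

The harmony at that moment is B minor triad (B, D, F♯); E♯ is not a chord tone.
It is approached by step down from F♯ and left by step up to F♯.
Step away and step back to the same note — a neighbor tone (lower neighbor).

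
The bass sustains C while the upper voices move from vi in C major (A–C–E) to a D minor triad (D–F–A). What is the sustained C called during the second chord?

Pedal tone (pedal point).

The harmony at that moment is D minor triad (D, F, A); C is not a chord tone.
It is held over (the same pitch as the preceding C) and then sustained as the same pitch into the next harmony.
Sustained through a change of harmony — a pedal tone.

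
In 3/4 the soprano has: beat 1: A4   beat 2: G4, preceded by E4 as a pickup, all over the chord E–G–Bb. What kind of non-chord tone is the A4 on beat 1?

Appoggiatura.

The harmony at that moment is E diminished triad (E, G, Bb); A4 is not a chord tone.
It is approached by leap up from E4 and left by step down to G4.
Leap in, step out, metrically accented — an appoggiatura.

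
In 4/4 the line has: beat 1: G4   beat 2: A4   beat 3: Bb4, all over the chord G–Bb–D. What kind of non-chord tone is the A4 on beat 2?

Passing tone.

The harmony at that moment is G minor triad (G, Bb, D); A4 is not a chord tone.
It is approached by step up from G4 and left by step up to Bb4.
Step in, step out in the same direction — a passing tone.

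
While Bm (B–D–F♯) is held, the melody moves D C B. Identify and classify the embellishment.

C is a passing tone.

The harmony at that moment is B minor triad (B, D, F♯); C is not a chord tone.
It is approached by step down from D and left by step down to B.
Step in, step out in the same direction — a passing tone.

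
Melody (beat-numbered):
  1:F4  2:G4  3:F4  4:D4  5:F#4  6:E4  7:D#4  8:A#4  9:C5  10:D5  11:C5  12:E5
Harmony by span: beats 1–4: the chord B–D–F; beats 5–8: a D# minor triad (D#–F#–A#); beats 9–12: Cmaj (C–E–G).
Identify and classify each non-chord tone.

G4 (beat 2) — neighbor tone; E4 (beat 6) — passing tone; D5 (beat 10) — neighbor tone.

The harmony at that moment is B diminished triad (B, D, F); G4 is not a chord tone.
It is approached by step up from F4 and left by step down to F4.
Step away and step back to the same note — a neighbor tone (upper neighbor).
The harmony at that moment is D# minor triad (D#, F#, A#); E4 is not a chord tone.
It is approached by step down from F#4 and left by step down to D#4.
Step in, step out in the same direction — a passing tone.
The harmony at that moment is C major triad (C, E, G); D5 is not a chord tone.
It is approached by step up from C5 and left by step down to C5.
Step away and step back to the same note — a neighbor tone (upper neighbor).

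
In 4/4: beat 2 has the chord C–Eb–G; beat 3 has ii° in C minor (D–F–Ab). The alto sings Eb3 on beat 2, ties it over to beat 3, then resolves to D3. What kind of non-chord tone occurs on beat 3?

Suspension.

The harmony at that moment is D diminished triad (D, F, Ab); Eb3 is not a chord tone.
It is held over (the same pitch as the preceding Eb3) and left by step down to D3.
Held over from the previous chord and resolving down by step — a suspension.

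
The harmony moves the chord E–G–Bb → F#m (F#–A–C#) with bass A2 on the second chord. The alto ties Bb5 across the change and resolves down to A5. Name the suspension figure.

9–8 suspension.

At the second chord the bass is A2. The suspended Bb5 lies a ninth above the bass; after resolving down by step to A5, the interval above the bass becomes an octave.
Suspension figures are named by those two intervals: 9–8.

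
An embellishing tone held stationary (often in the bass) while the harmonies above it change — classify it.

Approach: none. Departure: none — a single pitch is sustained while the chords change around it, passing through harmonies that do not contain it.
No melodic motion at all; the dissonance is created entirely by the moving harmonies against the stationary note — a pedal tone (pedal point).

Pedal tone.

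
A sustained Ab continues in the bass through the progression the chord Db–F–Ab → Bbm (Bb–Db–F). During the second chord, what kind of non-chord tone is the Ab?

Pedal tone (pedal point).

The harmony at that moment is Bb minor triad (Bb, Db, F); Ab is not a chord tone.
It is held over (the same pitch as the preceding Ab) and then sustained as the same pitch into the next harmony.
Sustained through a change of harmony — a pedal tone.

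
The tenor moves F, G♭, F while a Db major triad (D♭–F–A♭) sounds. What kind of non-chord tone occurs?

The harmony at that moment is D♭ major triad (D♭, F, A♭); G♭ is not a chord tone.
It is approached by step up from F and left by step down to F.
Step away and step back to the same note — a neighbor tone (upper neighbor).

G♭ is a neighbor tone.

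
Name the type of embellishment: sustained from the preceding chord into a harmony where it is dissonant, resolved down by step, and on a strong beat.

Approach: by preparation — the pitch is first a chord tone, then held (tied or repeated) while the harmony changes under it. Departure: down by step. Metric position: strong.
A prepared dissonance that resolves downward by step — a suspension. (The same figure resolving upward would be a retardation.)

Suspension.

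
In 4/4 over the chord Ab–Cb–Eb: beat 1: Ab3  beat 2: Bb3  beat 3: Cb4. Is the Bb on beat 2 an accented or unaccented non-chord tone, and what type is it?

Unaccented passing tone.

The harmony at that moment is Ab minor triad (Ab, Cb, Eb); Bb3 is not a chord tone.
It is approached by step up from Ab3 and left by step up to Cb4.
Step in, step out in the same direction — a passing tone.
It falls on a weak beat, so it is unaccented.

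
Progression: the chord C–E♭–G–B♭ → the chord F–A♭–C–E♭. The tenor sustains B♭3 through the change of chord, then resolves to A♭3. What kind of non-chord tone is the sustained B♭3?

B♭3 is a suspension.

The harmony at that moment is F minor seventh chord (F, A♭, C, E♭); B♭3 is not a chord tone.
It is held over (the same pitch as the preceding B♭3) and left by step down to A♭3.
Held over from the previous chord and resolving down by step — a suspension.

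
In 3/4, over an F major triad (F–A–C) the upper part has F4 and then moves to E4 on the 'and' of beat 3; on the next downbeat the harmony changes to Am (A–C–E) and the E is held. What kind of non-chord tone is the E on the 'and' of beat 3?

The harmony at that moment is F major triad (F, A, C); E4 is not a chord tone.
It is approached by step down from F4 and then sustained as the same pitch into the next harmony.
Arriving early and becoming a chord tone when the harmony changes — an anticipation.

Anticipation.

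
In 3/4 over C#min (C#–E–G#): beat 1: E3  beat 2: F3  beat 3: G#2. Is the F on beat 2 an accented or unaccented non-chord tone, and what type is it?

The harmony at that moment is C# minor triad (C#, E, G#); F3 is not a chord tone.
It is approached by step up from E3 and left by leap down to G#2.
Step in, leap out — an escape tone.
It falls on a weak beat, so it is unaccented.

Unaccented escape tone.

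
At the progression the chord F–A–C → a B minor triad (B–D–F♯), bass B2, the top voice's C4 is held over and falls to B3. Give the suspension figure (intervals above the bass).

At the second chord the bass is B2. The suspended C4 lies a ninth above the bass; after resolving down by step to B3, the interval above the bass becomes an octave.
Suspension figures are named by those two intervals: 9–8.

9–8 suspension.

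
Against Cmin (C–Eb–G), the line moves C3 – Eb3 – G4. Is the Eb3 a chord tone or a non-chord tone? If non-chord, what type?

C minor triad contains C, Eb, G; Eb is the third, so it is a chord tone.

Chord tone (the third of C minor triad).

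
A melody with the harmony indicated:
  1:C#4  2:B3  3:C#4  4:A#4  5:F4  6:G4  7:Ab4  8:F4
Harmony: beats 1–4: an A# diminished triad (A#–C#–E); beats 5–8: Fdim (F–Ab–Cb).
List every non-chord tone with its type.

B3 (beat 2) — neighbor tone; G4 (beat 6) — passing tone.

The harmony at that moment is A# diminished triad (A#, C#, E); B3 is not a chord tone.
It is approached by step down from C#4 and left by step up to C#4.
Step away and step back to the same note — a neighbor tone (lower neighbor).
The harmony at that moment is F diminished triad (F, Ab, Cb); G4 is not a chord tone.
It is approached by step up from F4 and left by step up to Ab4.
Step in, step out in the same direction — a passing tone.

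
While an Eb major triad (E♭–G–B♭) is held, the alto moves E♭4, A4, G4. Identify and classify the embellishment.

A4 is an appoggiatura.

The harmony at that moment is E♭ major triad (E♭, G, B♭); A4 is not a chord tone.
It is approached by leap up from E♭4 and left by step down to G4.
Leap in, step out — an appoggiatura.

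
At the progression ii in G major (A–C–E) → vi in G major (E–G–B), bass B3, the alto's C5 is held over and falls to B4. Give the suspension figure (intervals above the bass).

9–8 suspension.

At the second chord the bass is B3. The suspended C5 lies a ninth above the bass; after resolving down by step to B4, the interval above the bass becomes an octave.
Suspension figures are named by those two intervals: 9–8.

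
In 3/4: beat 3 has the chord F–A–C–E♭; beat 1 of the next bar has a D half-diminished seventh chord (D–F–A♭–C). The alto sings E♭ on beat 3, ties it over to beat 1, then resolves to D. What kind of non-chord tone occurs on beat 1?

The harmony at that moment is D half-diminished seventh chord (D, F, A♭, C); E♭ is not a chord tone.
It is held over (the same pitch as the preceding E♭) and left by step down to D.
Held over from the previous chord and resolving down by step — a suspension.

Suspension.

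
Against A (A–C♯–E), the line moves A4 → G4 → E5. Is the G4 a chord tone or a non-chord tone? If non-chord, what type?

Non-chord tone — an escape tone.

The harmony at that moment is A major triad (A, C♯, E); G4 is not a chord tone.
It is approached by step down from A4 and left by leap up to E5.
Step in, leap out — an escape tone.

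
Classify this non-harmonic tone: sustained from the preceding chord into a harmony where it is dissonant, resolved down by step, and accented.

Approach: by preparation — the pitch is first a chord tone, then held (tied or repeated) while the harmony changes under it. Departure: down by step. Metric position: strong.
A prepared dissonance that resolves downward by step — a suspension. (The same figure resolving upward would be a retardation.)

Suspension.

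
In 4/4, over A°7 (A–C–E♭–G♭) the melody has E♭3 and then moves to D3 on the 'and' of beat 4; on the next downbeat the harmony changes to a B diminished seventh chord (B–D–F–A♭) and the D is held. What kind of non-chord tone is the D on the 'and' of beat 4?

The harmony at that moment is A diminished seventh chord (A, C, E♭, G♭); D3 is not a chord tone.
It is approached by step down from E♭3 and then sustained as the same pitch into the next harmony.
Arriving early and becoming a chord tone when the harmony changes — an anticipation.

Anticipation.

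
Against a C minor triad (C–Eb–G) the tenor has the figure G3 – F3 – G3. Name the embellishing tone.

The harmony at that moment is C minor triad (C, Eb, G); F3 is not a chord tone.
It is approached by step down from G3 and left by step up to G3.
Step away and step back to the same note — a neighbor tone (lower neighbor).

F3 is a neighbor tone.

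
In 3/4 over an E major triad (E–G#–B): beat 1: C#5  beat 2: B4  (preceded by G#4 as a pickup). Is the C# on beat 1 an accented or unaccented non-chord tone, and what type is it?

The harmony at that moment is E major triad (E, G#, B); C#5 is not a chord tone.
It is approached by leap up from G#4 and left by step down to B4.
Leap in, step out — an appoggiatura.
It falls on the downbeat, so it is accented.

Accented appoggiatura.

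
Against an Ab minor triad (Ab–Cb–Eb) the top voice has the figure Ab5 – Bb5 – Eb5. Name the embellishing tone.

The harmony at that moment is Ab minor triad (Ab, Cb, Eb); Bb5 is not a chord tone.
It is approached by step up from Ab5 and left by leap down to Eb5.
Step in, leap out — an escape tone.

Bb5 is an escape tone.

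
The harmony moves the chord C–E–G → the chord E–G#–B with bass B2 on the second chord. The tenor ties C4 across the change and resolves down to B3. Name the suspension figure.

At the second chord the bass is B2. The suspended C4 lies a ninth above the bass; after resolving down by step to B3, the interval above the bass becomes an octave.
Suspension figures are named by those two intervals: 9–8.

9–8 suspension.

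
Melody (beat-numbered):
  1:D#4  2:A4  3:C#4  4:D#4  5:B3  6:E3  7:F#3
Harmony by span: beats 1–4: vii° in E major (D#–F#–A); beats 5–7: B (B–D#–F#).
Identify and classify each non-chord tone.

C#4 (beat 3) — appoggiatura; E3 (beat 6) — appoggiatura.

The harmony at that moment is D# diminished triad (D#, F#, A); C#4 is not a chord tone.
It is approached by leap down from A4 and left by step up to D#4.
Leap in, step out — an appoggiatura.
The harmony at that moment is B major triad (B, D#, F#); E3 is not a chord tone.
It is approached by leap down from B3 and left by step up to F#3.
Leap in, step out — an appoggiatura.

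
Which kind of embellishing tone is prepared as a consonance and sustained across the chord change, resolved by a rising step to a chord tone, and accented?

Approach: by preparation — the pitch is first a chord tone, then held (tied or repeated) while the harmony changes under it. Departure: up by step. Metric position: strong.
A prepared dissonance that resolves upward by step — a retardation. (The same figure resolving downward would be a suspension.)

Retardation.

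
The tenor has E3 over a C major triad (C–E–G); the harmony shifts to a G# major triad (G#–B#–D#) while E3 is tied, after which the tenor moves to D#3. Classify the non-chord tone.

E3 is a suspension.

The harmony at that moment is G# major triad (G#, B#, D#); E3 is not a chord tone.
It is held over (the same pitch as the preceding E3) and left by step down to D#3.
Held over from the previous chord and resolving down by step — a suspension.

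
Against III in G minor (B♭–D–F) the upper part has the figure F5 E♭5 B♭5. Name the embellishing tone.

The harmony at that moment is B♭ major triad (B♭, D, F); E♭5 is not a chord tone.
It is approached by step down from F5 and left by leap up to B♭5.
Step in, leap out — an escape tone.

E♭5 is an escape tone.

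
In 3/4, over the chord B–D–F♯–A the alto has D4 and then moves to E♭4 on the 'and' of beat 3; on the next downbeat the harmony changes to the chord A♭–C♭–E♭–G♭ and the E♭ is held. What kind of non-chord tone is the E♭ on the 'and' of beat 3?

Anticipation.

The harmony at that moment is B minor seventh chord (B, D, F♯, A); E♭4 is not a chord tone.
It is approached by step up from D4 and then sustained as the same pitch into the next harmony.
Arriving early and becoming a chord tone when the harmony changes — an anticipation.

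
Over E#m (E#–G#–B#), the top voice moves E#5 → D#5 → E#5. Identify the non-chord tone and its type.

D#5 is a neighbor tone.

The harmony at that moment is E# minor triad (E#, G#, B#); D#5 is not a chord tone.
It is approached by step down from E#5 and left by step up to E#5.
Step away and step back to the same note — a neighbor tone (lower neighbor).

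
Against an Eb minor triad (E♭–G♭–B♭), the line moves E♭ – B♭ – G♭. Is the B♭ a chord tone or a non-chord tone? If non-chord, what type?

Eb minor triad contains E♭, G♭, B♭; B♭ is the fifth, so it is a chord tone.

Chord tone (the fifth of Eb minor triad).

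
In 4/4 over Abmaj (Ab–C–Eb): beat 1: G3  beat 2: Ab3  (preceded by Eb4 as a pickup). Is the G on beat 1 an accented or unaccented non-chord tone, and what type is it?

The harmony at that moment is Ab major triad (Ab, C, Eb); G3 is not a chord tone.
It is approached by leap down from Eb4 and left by step up to Ab3.
Leap in, step out — an appoggiatura.
It falls on the downbeat, so it is accented.

Accented appoggiatura.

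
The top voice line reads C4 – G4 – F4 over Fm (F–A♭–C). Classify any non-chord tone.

G4 is an appoggiatura.

The harmony at that moment is F minor triad (F, A♭, C); G4 is not a chord tone.
It is approached by leap up from C4 and left by step down to F4.
Leap in, step out — an appoggiatura.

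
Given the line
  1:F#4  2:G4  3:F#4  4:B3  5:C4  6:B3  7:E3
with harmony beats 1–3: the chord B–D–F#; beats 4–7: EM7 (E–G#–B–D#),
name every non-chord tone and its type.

The harmony at that moment is B minor triad (B, D, F#); G4 is not a chord tone.
It is approached by step up from F#4 and left by step down to F#4.
Step away and step back to the same note — a neighbor tone (upper neighbor).
The harmony at that moment is E major seventh chord (E, G#, B, D#); C4 is not a chord tone.
It is approached by step up from B3 and left by step down to B3.
Step away and step back to the same note — a neighbor tone (upper neighbor).

G4 (beat 2) — neighbor tone; C4 (beat 5) — neighbor tone.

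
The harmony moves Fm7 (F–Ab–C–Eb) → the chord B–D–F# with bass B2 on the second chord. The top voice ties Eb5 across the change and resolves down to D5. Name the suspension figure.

4–3 suspension.

At the second chord the bass is B2. The suspended Eb5 lies a fourth above the bass; after resolving down by step to D5, the interval above the bass becomes a third.
Suspension figures are named by those two intervals: 4–3.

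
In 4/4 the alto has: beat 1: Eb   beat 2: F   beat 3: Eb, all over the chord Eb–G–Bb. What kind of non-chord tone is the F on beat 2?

Upper neighbor tone.

The harmony at that moment is Eb major triad (Eb, G, Bb); F is not a chord tone.
It is approached by step up from Eb and left by step down to Eb.
Step away and step back to the same note — a neighbor tone (upper neighbor).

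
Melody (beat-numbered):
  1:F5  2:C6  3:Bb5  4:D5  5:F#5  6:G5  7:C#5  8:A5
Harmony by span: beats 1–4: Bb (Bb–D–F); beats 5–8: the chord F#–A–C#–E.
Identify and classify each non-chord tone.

The harmony at that moment is Bb major triad (Bb, D, F); C6 is not a chord tone.
It is approached by leap up from F5 and left by step down to Bb5.
Leap in, step out — an appoggiatura.
The harmony at that moment is F# minor seventh chord (F#, A, C#, E); G5 is not a chord tone.
It is approached by step up from F#5 and left by leap down to C#5.
Step in, leap out — an escape tone.

C6 (beat 2) — appoggiatura; G5 (beat 6) — escape tone.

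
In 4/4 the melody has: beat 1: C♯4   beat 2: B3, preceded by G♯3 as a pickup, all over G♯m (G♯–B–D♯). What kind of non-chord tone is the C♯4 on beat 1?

The harmony at that moment is G♯ minor triad (G♯, B, D♯); C♯4 is not a chord tone.
It is approached by leap up from G♯3 and left by step down to B3.
Leap in, step out, metrically accented — an appoggiatura.

Appoggiatura.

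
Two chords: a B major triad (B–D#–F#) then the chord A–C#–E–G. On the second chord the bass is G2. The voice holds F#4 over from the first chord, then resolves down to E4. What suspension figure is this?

At the second chord the bass is G2. The suspended F#4 lies a seventh above the bass; after resolving down by step to E4, the interval above the bass becomes a sixth.
Suspension figures are named by those two intervals: 7–6.

7–6 suspension.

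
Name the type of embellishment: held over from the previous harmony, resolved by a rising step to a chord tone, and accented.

Approach: by preparation — the pitch is first a chord tone, then held (tied or repeated) while the harmony changes under it. Departure: up by step. Metric position: strong.
A prepared dissonance that resolves upward by step — a retardation. (The same figure resolving downward would be a suspension.)

Retardation.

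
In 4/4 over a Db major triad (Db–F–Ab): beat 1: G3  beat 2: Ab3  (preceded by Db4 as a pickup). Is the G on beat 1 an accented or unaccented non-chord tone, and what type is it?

Accented appoggiatura.

The harmony at that moment is Db major triad (Db, F, Ab); G3 is not a chord tone.
It is approached by leap down from Db4 and left by step up to Ab3.
Leap in, step out — an appoggiatura.
It falls on the downbeat, so it is accented.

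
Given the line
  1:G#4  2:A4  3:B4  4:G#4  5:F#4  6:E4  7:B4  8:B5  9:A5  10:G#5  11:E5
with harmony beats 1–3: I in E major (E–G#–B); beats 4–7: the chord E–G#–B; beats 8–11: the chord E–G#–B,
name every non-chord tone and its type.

The harmony at that moment is E major triad (E, G#, B); A4 is not a chord tone.
It is approached by step up from G#4 and left by step up to B4.
Step in, step out in the same direction — a passing tone.
The harmony at that moment is E major triad (E, G#, B); F#4 is not a chord tone.
It is approached by step down from G#4 and left by step down to E4.
Step in, step out in the same direction — a passing tone.
The harmony at that moment is E major triad (E, G#, B); A5 is not a chord tone.
It is approached by step down from B5 and left by step down to G#5.
Step in, step out in the same direction — a passing tone.

A4 (beat 2) — passing tone; F#4 (beat 5) — passing tone; A5 (beat 9) — passing tone.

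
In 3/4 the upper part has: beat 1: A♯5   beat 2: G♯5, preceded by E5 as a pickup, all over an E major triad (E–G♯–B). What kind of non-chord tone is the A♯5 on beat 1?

The harmony at that moment is E major triad (E, G♯, B); A♯5 is not a chord tone.
It is approached by leap up from E5 and left by step down to G♯5.
Leap in, step out, metrically accented — an appoggiatura.

Appoggiatura.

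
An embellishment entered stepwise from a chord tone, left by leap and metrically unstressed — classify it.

Escape tone.

Approach: by step. Departure: by leap. Metric position: weak.
Step in, leap out, from a weak position — an escape tone (échappée). (It is the mirror image of the appoggiatura, which leaps in and steps out on a strong beat.)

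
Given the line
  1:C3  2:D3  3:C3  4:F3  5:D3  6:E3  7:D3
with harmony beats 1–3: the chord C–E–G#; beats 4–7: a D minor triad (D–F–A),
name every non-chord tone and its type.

The harmony at that moment is C augmented triad (C, E, G#); D3 is not a chord tone.
It is approached by step up from C3 and left by step down to C3.
Step away and step back to the same note — a neighbor tone (upper neighbor).
The harmony at that moment is D minor triad (D, F, A); E3 is not a chord tone.
It is approached by step up from D3 and left by step down to D3.
Step away and step back to the same note — a neighbor tone (upper neighbor).

D3 (beat 2) — neighbor tone; E3 (beat 6) — neighbor tone.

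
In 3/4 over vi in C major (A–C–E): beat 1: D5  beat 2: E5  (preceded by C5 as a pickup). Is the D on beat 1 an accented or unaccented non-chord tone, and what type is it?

The harmony at that moment is A minor triad (A, C, E); D5 is not a chord tone.
It is approached by step up from C5 and left by step up to E5.
Step in, step out in the same direction — a passing tone.
It falls on the downbeat, so it is accented.

Accented passing tone.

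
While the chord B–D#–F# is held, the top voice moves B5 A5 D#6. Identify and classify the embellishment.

A5 is an escape tone.

The harmony at that moment is B major triad (B, D#, F#); A5 is not a chord tone.
It is approached by step down from B5 and left by leap up to D#6.
Step in, leap out — an escape tone.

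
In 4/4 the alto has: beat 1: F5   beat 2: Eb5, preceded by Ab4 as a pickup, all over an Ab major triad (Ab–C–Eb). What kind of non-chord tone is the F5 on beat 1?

Appoggiatura.

The harmony at that moment is Ab major triad (Ab, C, Eb); F5 is not a chord tone.
It is approached by leap up from Ab4 and left by step down to Eb5.
Leap in, step out, metrically accented — an appoggiatura.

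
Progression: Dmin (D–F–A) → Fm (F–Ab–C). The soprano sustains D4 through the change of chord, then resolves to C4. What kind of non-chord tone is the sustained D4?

D4 is a suspension.

The harmony at that moment is F minor triad (F, Ab, C); D4 is not a chord tone.
It is held over (the same pitch as the preceding D4) and left by step down to C4.
Held over from the previous chord and resolving down by step — a suspension.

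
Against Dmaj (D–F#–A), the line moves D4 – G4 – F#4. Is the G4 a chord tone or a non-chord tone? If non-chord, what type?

Non-chord tone — an appoggiatura.

The harmony at that moment is D major triad (D, F#, A); G4 is not a chord tone.
It is approached by leap up from D4 and left by step down to F#4.
Leap in, step out — an appoggiatura.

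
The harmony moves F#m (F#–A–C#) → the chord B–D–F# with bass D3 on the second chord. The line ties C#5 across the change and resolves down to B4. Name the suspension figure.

At the second chord the bass is D3. The suspended C#5 lies a seventh above the bass; after resolving down by step to B4, the interval above the bass becomes a sixth.
Suspension figures are named by those two intervals: 7–6.

7–6 suspension.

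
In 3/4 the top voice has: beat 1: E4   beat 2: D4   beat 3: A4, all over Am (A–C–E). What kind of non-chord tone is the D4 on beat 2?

Escape tone.

The harmony at that moment is A minor triad (A, C, E); D4 is not a chord tone.
It is approached by step down from E4 and left by leap up to A4.
Step in, leap out, on a weak beat — an escape tone.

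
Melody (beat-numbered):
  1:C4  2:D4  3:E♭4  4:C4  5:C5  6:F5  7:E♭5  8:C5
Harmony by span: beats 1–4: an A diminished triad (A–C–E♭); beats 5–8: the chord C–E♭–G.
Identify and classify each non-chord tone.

The harmony at that moment is A diminished triad (A, C, E♭); D4 is not a chord tone.
It is approached by step up from C4 and left by step up to E♭4.
Step in, step out in the same direction — a passing tone.
The harmony at that moment is C minor triad (C, E♭, G); F5 is not a chord tone.
It is approached by leap up from C5 and left by step down to E♭5.
Leap in, step out — an appoggiatura.

D4 (beat 2) — passing tone; F5 (beat 6) — appoggiatura.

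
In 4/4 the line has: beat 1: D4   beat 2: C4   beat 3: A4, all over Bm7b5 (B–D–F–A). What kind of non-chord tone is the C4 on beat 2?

The harmony at that moment is B half-diminished seventh chord (B, D, F, A); C4 is not a chord tone.
It is approached by step down from D4 and left by leap up to A4.
Step in, leap out, on a weak beat — an escape tone.

Escape tone.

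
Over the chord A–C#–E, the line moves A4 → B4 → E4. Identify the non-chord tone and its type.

The harmony at that moment is A major triad (A, C#, E); B4 is not a chord tone.
It is approached by step up from A4 and left by leap down to E4.
Step in, leap out — an escape tone.

B4 is an escape tone.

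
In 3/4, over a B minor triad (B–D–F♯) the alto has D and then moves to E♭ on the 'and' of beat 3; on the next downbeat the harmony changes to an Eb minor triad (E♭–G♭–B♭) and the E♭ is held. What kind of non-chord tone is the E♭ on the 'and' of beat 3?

Anticipation.

The harmony at that moment is B minor triad (B, D, F♯); E♭ is not a chord tone.
It is approached by step up from D and then sustained as the same pitch into the next harmony.
Arriving early and becoming a chord tone when the harmony changes — an anticipation.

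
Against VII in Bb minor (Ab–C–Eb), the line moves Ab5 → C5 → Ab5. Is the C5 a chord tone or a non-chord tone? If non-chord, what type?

Chord tone (the third of Ab major triad).

Ab major triad contains Ab, C, Eb; C is the third, so it is a chord tone.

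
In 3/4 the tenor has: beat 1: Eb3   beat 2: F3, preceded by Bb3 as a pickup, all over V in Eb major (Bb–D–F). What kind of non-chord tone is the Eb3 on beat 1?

The harmony at that moment is Bb major triad (Bb, D, F); Eb3 is not a chord tone.
It is approached by leap down from Bb3 and left by step up to F3.
Leap in, step out, metrically accented — an appoggiatura.

Appoggiatura.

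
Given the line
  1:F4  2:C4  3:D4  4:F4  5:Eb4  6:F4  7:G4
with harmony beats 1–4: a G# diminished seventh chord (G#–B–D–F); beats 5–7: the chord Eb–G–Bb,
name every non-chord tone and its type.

C4 (beat 2) — appoggiatura; F4 (beat 6) — passing tone.

The harmony at that moment is G# diminished seventh chord (G#, B, D, F); C4 is not a chord tone.
It is approached by leap down from F4 and left by step up to D4.
Leap in, step out — an appoggiatura.
The harmony at that moment is Eb major triad (Eb, G, Bb); F4 is not a chord tone.
It is approached by step up from Eb4 and left by step up to G4.
Step in, step out in the same direction — a passing tone.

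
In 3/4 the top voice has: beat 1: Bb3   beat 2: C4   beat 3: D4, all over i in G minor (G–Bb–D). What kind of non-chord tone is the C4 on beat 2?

The harmony at that moment is G minor triad (G, Bb, D); C4 is not a chord tone.
It is approached by step up from Bb3 and left by step up to D4.
Step in, step out in the same direction — a passing tone.

Passing tone.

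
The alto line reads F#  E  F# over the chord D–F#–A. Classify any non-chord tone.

The harmony at that moment is D major triad (D, F#, A); E is not a chord tone.
It is approached by step down from F# and left by step up to F#.
Step away and step back to the same note — a neighbor tone (lower neighbor).

E is a neighbor tone.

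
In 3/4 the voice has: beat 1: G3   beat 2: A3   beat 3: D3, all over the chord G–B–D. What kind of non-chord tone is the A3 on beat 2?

Escape tone.

The harmony at that moment is G major triad (G, B, D); A3 is not a chord tone.
It is approached by step up from G3 and left by leap down to D3.
Step in, leap out, on a weak beat — an escape tone.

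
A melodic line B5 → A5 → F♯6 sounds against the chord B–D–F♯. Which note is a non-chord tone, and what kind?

A5 is an escape tone.

The harmony at that moment is B minor triad (B, D, F♯); A5 is not a chord tone.
It is approached by step down from B5 and left by leap up to F♯6.
Step in, leap out — an escape tone.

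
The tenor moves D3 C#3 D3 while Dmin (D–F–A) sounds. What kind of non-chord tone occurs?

C#3 is a neighbor tone.

The harmony at that moment is D minor triad (D, F, A); C#3 is not a chord tone.
It is approached by step down from D3 and left by step up to D3.
Step away and step back to the same note — a neighbor tone (lower neighbor).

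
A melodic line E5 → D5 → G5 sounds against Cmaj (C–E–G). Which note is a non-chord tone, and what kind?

The harmony at that moment is C major triad (C, E, G); D5 is not a chord tone.
It is approached by step down from E5 and left by leap up to G5.
Step in, leap out — an escape tone.

D5 is an escape tone.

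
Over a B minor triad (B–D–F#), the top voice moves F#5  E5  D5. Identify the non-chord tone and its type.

The harmony at that moment is B minor triad (B, D, F#); E5 is not a chord tone.
It is approached by step down from F#5 and left by step down to D5.
Step in, step out in the same direction — a passing tone.

E5 is a passing tone.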